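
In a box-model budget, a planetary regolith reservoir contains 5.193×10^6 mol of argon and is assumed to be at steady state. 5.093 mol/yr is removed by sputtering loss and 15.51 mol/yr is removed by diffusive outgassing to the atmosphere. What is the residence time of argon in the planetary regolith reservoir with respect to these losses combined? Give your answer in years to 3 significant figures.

252000 yr

Total removal = 5.093 + 15.51 = 20.603 mol/yr.
τ = M / ΣF_out = 5.193×10^6 / 20.603 = 252100 yr.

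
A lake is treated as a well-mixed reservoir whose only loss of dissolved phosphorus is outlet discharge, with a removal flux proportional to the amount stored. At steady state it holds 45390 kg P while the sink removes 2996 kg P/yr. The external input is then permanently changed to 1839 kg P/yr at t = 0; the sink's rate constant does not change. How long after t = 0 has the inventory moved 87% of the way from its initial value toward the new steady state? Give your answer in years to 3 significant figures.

τ = M₀/F₀ = 45390/2996 = 15.15 yr.
The remaining gap fraction is e^(−t/τ); 87% covered ⇒ e^(−t/τ) = 0.130.
t = −τ ln(0.130) = 15.15 × 2.040 = 30.91 yr.

30.9 yr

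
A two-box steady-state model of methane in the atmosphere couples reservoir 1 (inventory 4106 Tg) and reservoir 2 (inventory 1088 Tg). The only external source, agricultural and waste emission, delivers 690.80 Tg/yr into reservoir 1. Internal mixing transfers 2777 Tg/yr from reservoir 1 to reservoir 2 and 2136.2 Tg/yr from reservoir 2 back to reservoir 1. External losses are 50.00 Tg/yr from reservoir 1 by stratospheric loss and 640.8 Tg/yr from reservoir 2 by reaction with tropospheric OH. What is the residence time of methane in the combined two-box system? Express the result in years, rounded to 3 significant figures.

Residence time in the combined system uses the total inventory and the total *external* removal — internal exchanges between the two boxes cancel.
M_total = 4106 + 1088 = 5194.0 Tg.
ΣF_external_out = 50.00 + 640.8 = 690.80 Tg/yr.
τ = M_total / ΣF_ext = 5194.0 / 690.80 = 7.519 yr.

7.52 yr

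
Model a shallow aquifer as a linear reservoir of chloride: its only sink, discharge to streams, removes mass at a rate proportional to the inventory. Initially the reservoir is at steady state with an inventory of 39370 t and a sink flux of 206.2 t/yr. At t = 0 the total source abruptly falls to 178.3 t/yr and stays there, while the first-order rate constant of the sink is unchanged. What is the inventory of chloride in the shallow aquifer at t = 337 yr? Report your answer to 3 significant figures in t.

τ = M₀/F₀ = 39370/206.2 = 190.9 yr; rate constant k = 1/τ.
New steady state M_∞ = F₁/k = F₁·τ = 178.3 × 190.9 = 34043 t.
M(t) = M_∞ + (M₀ − M_∞)·e^(−t/τ); t/τ = 337/190.9 = 1.765, so e^(−t/τ) = 0.1712.
M(t) = 34043 + 5327 × 0.1712 = 34955 t.

35000 t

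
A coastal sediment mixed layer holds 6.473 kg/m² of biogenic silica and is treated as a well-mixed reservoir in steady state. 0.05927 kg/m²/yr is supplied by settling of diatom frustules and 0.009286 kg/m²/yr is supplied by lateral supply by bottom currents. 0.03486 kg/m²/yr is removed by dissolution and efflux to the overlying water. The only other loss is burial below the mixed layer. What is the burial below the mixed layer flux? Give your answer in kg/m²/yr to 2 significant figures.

At steady state ΣF_in = ΣF_out.
ΣF_in = 0.05927 + 0.009286 = 0.068556 kg/m²/yr.
Burial below the mixed layer flux = ΣF_in − (0.03486) = 0.068556 − 0.03486 = 0.03370 kg/m²/yr.

0.034 kg/m²/yr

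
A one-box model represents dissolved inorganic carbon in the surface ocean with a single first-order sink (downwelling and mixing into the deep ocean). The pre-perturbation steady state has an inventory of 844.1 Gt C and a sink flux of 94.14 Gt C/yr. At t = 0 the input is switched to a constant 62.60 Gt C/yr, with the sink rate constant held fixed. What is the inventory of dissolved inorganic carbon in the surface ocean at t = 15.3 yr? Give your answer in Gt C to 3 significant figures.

The sink rate constant is k = F₀/M₀ = 94.14/844.1 = 0.1115 yr⁻¹.
Solving dM/dt = F₁ − kM with M(0) = M₀ gives M(t) = F₁/k + (M₀ − F₁/k)·e^(−kt).
F₁/k = 62.60/0.1115 = 561.30 Gt C; kt = 0.1115 × 15.3 = 1.706, e^(−kt) = 0.1815.
M(15.3) = 561.30 + (844.1 − 561.30) × 0.1815 = 561.30 + 51.34 = 612.63 Gt C.

613 Gt C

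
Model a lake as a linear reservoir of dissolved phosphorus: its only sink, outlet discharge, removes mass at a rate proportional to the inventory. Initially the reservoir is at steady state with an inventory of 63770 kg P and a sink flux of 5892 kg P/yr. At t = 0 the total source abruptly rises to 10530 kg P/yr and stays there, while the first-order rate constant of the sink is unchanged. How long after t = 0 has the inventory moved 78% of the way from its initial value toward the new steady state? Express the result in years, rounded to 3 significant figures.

τ = M₀/F₀ = 63770/5892 = 10.82 yr.
The remaining gap fraction is e^(−t/τ); 78% covered ⇒ e^(−t/τ) = 0.220.
t = −τ ln(0.220) = 10.82 × 1.514 = 16.39 yr.

16.4 yr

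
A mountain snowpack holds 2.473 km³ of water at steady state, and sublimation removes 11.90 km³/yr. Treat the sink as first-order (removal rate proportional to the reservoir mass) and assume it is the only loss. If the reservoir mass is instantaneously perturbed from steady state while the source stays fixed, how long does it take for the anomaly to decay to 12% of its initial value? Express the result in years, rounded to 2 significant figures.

For a linear reservoir the anomaly decays as exp(−t/τ) with τ = M/F = 2.473/11.90 = 0.2078 yr.
exp(−t/τ) = 0.12 ⇒ t = −τ ln(0.12) = 0.2078 × 2.120 = 0.4406 yr.

0.44 yr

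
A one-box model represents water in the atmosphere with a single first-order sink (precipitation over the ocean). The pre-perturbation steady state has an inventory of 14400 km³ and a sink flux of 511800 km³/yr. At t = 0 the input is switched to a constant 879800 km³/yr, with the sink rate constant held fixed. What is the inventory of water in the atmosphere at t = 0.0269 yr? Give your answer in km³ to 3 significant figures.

20800 km³

τ = M₀/F₀ = 14400/511800 = 0.02814 yr; rate constant k = 1/τ.
New steady state M_∞ = F₁/k = F₁·τ = 879800 × 0.02814 = 24754 km³.
M(t) = M_∞ + (M₀ − M_∞)·e^(−t/τ); t/τ = 0.0269/0.02814 = 0.9561, so e^(−t/τ) = 0.3844.
M(t) = 24754 − 10350 × 0.3844 = 20774 km³.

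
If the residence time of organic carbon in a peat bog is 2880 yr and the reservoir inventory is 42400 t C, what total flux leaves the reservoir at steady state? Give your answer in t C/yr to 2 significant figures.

15 t C/yr

F = M / τ = 42400 / 2880 = 14.72 t C/yr.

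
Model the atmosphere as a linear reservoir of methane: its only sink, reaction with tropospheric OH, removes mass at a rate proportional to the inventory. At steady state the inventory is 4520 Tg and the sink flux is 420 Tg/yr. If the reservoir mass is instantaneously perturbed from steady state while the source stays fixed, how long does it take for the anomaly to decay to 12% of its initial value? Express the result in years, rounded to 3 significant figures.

For a linear reservoir the anomaly decays as exp(−t/τ) with τ = M/F = 4520/420 = 10.76 yr.
exp(−t/τ) = 0.12 ⇒ t = −τ ln(0.12) = 10.76 × 2.120 = 22.82 yr.

22.8 yr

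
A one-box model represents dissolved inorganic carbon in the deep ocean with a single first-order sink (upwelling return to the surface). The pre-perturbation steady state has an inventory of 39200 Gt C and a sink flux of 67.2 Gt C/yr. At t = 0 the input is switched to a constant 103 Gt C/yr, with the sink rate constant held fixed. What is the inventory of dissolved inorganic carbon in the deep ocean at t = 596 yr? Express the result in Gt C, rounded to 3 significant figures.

52600 Gt C

Residence time τ = M₀/F₀ = 583.3 yr. The eventual steady state is M_∞ = M₀·(F₁/F₀) = 39200 × 103/67.2 = 60083 Gt C.
The anomaly ΔM(t) = M(t) − M_∞ decays as ΔM₀·e^(−t/τ) with ΔM₀ = 39200 − 60083 = −20880 Gt C.
At t = 596 yr, e^(−t/τ) = e^(−1.022) = 0.3600, so ΔM = −7518 Gt C and M = 60083 − 7518 = 52566 Gt C.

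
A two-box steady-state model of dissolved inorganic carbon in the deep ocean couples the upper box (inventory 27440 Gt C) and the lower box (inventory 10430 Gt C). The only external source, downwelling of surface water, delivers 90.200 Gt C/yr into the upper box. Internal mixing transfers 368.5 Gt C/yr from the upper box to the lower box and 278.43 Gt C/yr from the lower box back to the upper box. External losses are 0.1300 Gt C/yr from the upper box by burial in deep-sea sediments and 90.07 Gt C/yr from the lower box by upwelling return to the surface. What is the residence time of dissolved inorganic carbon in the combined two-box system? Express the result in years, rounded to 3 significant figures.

Treat the two boxes together as one reservoir: the mixing fluxes between them are internal recycling, so τ = ΣM / Σ(external losses).
M_total = 27440 + 10430 = 37870 Gt C.
ΣF_external_out = 0.1300 + 90.07 = 90.200 Gt C/yr.
τ = M_total / ΣF_ext = 37870 / 90.200 = 419.8 yr.

420 yr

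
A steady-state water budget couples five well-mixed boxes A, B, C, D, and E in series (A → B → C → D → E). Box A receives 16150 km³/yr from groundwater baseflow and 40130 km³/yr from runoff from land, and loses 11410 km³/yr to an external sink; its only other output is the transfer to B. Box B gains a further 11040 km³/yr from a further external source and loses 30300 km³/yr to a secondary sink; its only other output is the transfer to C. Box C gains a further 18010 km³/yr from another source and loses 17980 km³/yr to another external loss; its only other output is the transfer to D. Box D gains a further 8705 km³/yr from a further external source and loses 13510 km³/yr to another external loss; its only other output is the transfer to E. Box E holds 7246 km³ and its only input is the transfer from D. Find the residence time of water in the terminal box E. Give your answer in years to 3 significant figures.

Box A: F(A→B) = (16150 + 40130) − 11410 = 44870 km³/yr.
Box B: F(B→C) = (44870 + 11040) − 30300 = 25610 km³/yr.
Box C: F(C→D) = (25610 + 18010) − 17980 = 25640 km³/yr.
Box D: F(D→E) = (25640 + 8705) − 13510 = 20835 km³/yr.
Box E throughput = its input = 20835 km³/yr; τ = 7246 / 20835 = 0.3478 yr.

0.348 yr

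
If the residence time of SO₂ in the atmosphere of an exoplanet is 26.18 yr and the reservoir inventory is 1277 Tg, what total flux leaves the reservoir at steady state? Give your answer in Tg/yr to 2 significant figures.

49 Tg/yr

F = M / τ = 1277 / 26.18 = 48.78 Tg/yr.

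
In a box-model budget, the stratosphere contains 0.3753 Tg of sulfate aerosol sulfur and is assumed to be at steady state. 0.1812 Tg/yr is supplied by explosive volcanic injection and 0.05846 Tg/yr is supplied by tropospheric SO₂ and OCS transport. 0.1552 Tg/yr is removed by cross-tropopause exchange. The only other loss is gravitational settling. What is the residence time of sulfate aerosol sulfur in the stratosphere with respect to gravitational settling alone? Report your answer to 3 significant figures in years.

4.44 yr

At steady state ΣF_in = ΣF_out.
ΣF_in = 0.1812 + 0.05846 = 0.23966 Tg/yr.
Gravitational settling flux = ΣF_in − (0.1552) = 0.23966 − 0.1552 = 0.08446 Tg/yr.
τ = M / F = 0.3753 / 0.08446 = 4.444 yr.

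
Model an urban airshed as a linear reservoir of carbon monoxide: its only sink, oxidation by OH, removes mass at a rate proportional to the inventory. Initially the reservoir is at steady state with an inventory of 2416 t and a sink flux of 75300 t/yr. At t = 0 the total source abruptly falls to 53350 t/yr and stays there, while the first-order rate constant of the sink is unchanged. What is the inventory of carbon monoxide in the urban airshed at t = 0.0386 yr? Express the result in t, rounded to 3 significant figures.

Residence time τ = M₀/F₀ = 0.03208 yr. The eventual steady state is M_∞ = M₀·(F₁/F₀) = 2416 × 53350/75300 = 1711.7 t.
The anomaly ΔM(t) = M(t) − M_∞ decays as ΔM₀·e^(−t/τ) with ΔM₀ = 2416 − 1711.7 = 704.3 t.
At t = 0.0386 yr, e^(−t/τ) = e^(−1.203) = 0.3003, so ΔM = 211.5 t and M = 1711.7 + 211.5 = 1923.2 t.

1920 t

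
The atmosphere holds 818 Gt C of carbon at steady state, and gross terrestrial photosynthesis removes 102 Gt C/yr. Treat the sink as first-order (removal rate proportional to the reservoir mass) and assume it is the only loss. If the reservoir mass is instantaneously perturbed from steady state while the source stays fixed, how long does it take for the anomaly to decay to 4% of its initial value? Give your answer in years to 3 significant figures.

25.8 yr

For a linear reservoir the anomaly decays as exp(−t/τ) with τ = M/F = 818/102 = 8.020 yr.
exp(−t/τ) = 0.04 ⇒ t = −τ ln(0.04) = 8.020 × 3.219 = 25.81 yr.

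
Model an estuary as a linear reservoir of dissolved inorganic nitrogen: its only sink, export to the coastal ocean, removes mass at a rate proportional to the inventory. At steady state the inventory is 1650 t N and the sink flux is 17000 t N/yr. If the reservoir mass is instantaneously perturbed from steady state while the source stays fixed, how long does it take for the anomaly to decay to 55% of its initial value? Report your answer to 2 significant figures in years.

For a linear reservoir the anomaly decays as exp(−t/τ) with τ = M/F = 1650/17000 = 0.09706 yr.
exp(−t/τ) = 0.55 ⇒ t = −τ ln(0.55) = 0.09706 × 0.5978 = 0.05803 yr.

0.058 yr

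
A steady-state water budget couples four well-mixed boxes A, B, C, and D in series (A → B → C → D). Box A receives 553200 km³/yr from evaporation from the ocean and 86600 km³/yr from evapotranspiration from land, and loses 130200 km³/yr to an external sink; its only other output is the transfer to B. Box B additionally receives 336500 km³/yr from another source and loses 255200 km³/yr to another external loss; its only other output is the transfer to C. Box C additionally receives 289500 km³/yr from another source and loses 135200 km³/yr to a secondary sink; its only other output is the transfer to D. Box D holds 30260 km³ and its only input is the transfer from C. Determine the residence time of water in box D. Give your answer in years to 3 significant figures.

0.0406 yr

Box A: F(A→B) = (553200 + 86600) − 130200 = 509600 km³/yr.
Box B: F(B→C) = (509600 + 336500) − 255200 = 590900 km³/yr.
Box C: F(C→D) = (590900 + 289500) − 135200 = 745200 km³/yr.
Box D throughput = its input = 745200 km³/yr; τ = 30260 / 745200 = 0.04061 yr.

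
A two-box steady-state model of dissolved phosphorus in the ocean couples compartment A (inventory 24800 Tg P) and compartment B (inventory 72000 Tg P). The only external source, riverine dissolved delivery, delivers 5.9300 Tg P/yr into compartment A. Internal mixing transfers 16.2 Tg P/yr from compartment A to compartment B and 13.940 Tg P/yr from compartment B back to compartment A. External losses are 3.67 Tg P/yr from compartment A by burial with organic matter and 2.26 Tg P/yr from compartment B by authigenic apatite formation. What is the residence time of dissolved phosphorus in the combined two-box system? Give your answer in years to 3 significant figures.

16300 yr

Residence time in the combined system uses the total inventory and the total *external* removal — internal exchanges between the two boxes cancel.
M_total = 24800 + 72000 = 96800 Tg P.
ΣF_external_out = 3.67 + 2.26 = 5.9300 Tg P/yr.
τ = M_total / ΣF_ext = 96800 / 5.9300 = 16320 yr.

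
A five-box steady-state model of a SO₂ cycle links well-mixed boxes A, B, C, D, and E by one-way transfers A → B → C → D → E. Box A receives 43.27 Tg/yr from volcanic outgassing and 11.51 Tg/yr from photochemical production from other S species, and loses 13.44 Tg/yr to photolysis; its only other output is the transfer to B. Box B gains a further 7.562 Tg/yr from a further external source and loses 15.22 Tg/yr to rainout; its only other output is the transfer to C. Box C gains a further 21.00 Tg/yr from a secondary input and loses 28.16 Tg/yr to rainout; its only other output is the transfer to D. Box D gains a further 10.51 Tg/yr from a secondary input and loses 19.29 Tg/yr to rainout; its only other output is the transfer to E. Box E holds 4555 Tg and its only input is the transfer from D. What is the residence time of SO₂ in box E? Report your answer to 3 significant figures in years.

257 yr

Box A: F(A→B) = (43.27 + 11.51) − 13.44 = 41.340 Tg/yr.
Box B: F(B→C) = (41.340 + 7.562) − 15.22 = 33.682 Tg/yr.
Box C: F(C→D) = (33.682 + 21.00) − 28.16 = 26.522 Tg/yr.
Box D: F(D→E) = (26.522 + 10.51) − 19.29 = 17.742 Tg/yr.
Box E throughput = its input = 17.742 Tg/yr; τ = 4555 / 17.742 = 256.7 yr.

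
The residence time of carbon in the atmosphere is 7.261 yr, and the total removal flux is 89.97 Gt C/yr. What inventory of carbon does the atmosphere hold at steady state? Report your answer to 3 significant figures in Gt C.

τ = M/F ⇒ M = τ × F = 7.261 × 89.97 = 653.3 Gt C.

653 Gt C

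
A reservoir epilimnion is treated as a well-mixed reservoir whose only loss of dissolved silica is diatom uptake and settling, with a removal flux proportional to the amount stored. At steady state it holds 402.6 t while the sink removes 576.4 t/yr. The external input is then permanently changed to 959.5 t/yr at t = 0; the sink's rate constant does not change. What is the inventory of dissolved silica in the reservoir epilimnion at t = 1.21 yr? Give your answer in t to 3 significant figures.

τ = M₀/F₀ = 402.6/576.4 = 0.6985 yr; rate constant k = 1/τ.
New steady state M_∞ = F₁/k = F₁·τ = 959.5 × 0.6985 = 670.19 t.
M(t) = M_∞ + (M₀ − M_∞)·e^(−t/τ); t/τ = 1.21/0.6985 = 1.732, so e^(−t/τ) = 0.1769.
M(t) = 670.19 − 267.6 × 0.1769 = 622.86 t.

623 t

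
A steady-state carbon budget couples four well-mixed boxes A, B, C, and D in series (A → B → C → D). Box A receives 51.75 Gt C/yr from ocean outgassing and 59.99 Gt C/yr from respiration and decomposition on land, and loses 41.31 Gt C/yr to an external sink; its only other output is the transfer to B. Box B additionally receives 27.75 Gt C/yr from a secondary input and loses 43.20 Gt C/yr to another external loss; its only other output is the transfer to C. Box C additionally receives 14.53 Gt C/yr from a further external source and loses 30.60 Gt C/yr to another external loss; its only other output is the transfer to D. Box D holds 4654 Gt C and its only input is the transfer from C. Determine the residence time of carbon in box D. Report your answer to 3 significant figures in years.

Box A: F(A→B) = (51.75 + 59.99) − 41.31 = 70.430 Gt C/yr.
Box B: F(B→C) = (70.430 + 27.75) − 43.20 = 54.980 Gt C/yr.
Box C: F(C→D) = (54.980 + 14.53) − 30.60 = 38.910 Gt C/yr.
Box D throughput = its input = 38.910 Gt C/yr; τ = 4654 / 38.910 = 119.6 yr.

120 yr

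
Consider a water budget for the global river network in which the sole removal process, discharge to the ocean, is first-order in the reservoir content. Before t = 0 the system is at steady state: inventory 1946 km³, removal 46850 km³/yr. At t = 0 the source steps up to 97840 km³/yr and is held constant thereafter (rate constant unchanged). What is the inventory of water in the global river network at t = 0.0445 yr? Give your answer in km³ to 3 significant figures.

3340 km³

τ = M₀/F₀ = 1946/46850 = 0.04154 yr; rate constant k = 1/τ.
New steady state M_∞ = F₁/k = F₁·τ = 97840 × 0.04154 = 4064.0 km³.
M(t) = M_∞ + (M₀ − M_∞)·e^(−t/τ); t/τ = 0.0445/0.04154 = 1.071, so e^(−t/τ) = 0.3425.
M(t) = 4064.0 − 2118 × 0.3425 = 3338.5 km³.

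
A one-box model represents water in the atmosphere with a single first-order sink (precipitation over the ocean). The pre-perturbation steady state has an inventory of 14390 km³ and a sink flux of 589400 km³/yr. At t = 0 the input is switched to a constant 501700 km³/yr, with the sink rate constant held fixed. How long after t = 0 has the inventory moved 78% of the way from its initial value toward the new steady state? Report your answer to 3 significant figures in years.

τ = M₀/F₀ = 14390/589400 = 0.02441 yr.
The remaining gap fraction is e^(−t/τ); 78% covered ⇒ e^(−t/τ) = 0.220.
t = −τ ln(0.220) = 0.02441 × 1.514 = 0.03697 yr.

0.0370 yr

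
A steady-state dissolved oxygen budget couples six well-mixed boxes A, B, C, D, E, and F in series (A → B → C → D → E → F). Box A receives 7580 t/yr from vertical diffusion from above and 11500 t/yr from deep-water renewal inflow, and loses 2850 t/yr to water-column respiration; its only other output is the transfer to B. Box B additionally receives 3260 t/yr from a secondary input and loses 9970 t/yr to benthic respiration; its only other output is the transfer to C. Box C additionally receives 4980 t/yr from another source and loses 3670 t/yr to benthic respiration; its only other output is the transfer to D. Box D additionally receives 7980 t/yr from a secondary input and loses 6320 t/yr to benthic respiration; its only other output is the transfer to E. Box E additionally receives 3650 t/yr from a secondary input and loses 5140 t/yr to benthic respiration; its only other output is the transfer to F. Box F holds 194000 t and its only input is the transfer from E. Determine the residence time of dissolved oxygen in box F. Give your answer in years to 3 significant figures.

Box A: F(A→B) = (7580 + 11500) − 2850 = 16230 t/yr.
Box B: F(B→C) = (16230 + 3260) − 9970 = 9520.0 t/yr.
Box C: F(C→D) = (9520.0 + 4980) − 3670 = 10830 t/yr.
Box D: F(D→E) = (10830 + 7980) − 6320 = 12490 t/yr.
Box E: F(E→F) = (12490 + 3650) − 5140 = 11000 t/yr.
Box F throughput = its input = 11000 t/yr; τ = 194000 / 11000 = 17.64 yr.

17.6 yr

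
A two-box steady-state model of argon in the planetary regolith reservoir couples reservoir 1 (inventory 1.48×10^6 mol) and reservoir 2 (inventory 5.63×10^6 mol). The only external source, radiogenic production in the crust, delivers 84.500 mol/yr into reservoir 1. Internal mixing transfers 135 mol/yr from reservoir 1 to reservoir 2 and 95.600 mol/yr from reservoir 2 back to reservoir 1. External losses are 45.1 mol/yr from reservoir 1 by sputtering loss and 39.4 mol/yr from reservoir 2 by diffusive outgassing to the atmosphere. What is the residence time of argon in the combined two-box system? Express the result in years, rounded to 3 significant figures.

84100 yr

Treat the two boxes together as one reservoir: the mixing fluxes between them are internal recycling, so τ = ΣM / Σ(external losses).
M_total = 1.48×10^6 + 5.63×10^6 = 7.1100×10^6 mol.
ΣF_external_out = 45.1 + 39.4 = 84.500 mol/yr.
τ = M_total / ΣF_ext = 7.1100×10^6 / 84.500 = 84140 yr.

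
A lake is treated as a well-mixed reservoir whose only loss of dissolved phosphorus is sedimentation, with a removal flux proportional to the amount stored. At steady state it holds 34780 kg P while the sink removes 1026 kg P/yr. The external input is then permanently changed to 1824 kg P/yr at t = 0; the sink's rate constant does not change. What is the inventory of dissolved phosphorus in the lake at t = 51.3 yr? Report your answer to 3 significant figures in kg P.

τ = M₀/F₀ = 34780/1026 = 33.90 yr; rate constant k = 1/τ.
New steady state M_∞ = F₁/k = F₁·τ = 1824 × 33.90 = 61831 kg P.
M(t) = M_∞ + (M₀ − M_∞)·e^(−t/τ); t/τ = 51.3/33.90 = 1.513, so e^(−t/τ) = 0.2202.
M(t) = 61831 − 27050 × 0.2202 = 55875 kg P.

55900 kg P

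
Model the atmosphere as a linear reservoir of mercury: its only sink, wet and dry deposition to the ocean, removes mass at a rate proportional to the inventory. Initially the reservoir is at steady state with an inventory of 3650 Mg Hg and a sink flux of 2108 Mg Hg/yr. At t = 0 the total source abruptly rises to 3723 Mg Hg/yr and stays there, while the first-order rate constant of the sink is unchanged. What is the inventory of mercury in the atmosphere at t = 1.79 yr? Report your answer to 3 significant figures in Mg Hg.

τ = M₀/F₀ = 3650/2108 = 1.731 yr; rate constant k = 1/τ.
New steady state M_∞ = F₁/k = F₁·τ = 3723 × 1.731 = 6446.4 Mg Hg.
M(t) = M_∞ + (M₀ − M_∞)·e^(−t/τ); t/τ = 1.79/1.731 = 1.034, so e^(−t/τ) = 0.3557.
M(t) = 6446.4 − 2796 × 0.3557 = 5451.8 Mg Hg.

5450 Mg Hg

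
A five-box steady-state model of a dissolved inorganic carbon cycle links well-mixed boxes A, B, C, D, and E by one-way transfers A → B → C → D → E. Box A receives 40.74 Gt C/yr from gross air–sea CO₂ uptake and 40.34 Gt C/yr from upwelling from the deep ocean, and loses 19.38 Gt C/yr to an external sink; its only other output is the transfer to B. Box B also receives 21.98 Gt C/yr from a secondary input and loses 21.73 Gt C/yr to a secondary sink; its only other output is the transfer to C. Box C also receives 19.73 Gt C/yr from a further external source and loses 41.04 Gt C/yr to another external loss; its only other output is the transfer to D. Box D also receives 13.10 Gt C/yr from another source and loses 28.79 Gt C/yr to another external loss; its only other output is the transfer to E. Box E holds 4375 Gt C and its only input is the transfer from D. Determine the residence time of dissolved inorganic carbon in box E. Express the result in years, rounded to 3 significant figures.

175 yr

Box A: F(A→B) = (40.74 + 40.34) − 19.38 = 61.700 Gt C/yr.
Box B: F(B→C) = (61.700 + 21.98) − 21.73 = 61.950 Gt C/yr.
Box C: F(C→D) = (61.950 + 19.73) − 41.04 = 40.640 Gt C/yr.
Box D: F(D→E) = (40.640 + 13.10) − 28.79 = 24.950 Gt C/yr.
Box E throughput = its input = 24.950 Gt C/yr; τ = 4375 / 24.950 = 175.4 yr.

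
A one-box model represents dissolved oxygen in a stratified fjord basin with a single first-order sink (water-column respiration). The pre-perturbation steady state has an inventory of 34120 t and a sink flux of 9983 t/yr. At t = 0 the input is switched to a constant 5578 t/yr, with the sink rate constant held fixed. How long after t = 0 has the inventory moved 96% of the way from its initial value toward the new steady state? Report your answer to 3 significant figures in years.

11.0 yr

τ = M₀/F₀ = 34120/9983 = 3.418 yr.
The remaining gap fraction is e^(−t/τ); 96% covered ⇒ e^(−t/τ) = 0.0400.
t = −τ ln(0.0400) = 3.418 × 3.219 = 11.00 yr.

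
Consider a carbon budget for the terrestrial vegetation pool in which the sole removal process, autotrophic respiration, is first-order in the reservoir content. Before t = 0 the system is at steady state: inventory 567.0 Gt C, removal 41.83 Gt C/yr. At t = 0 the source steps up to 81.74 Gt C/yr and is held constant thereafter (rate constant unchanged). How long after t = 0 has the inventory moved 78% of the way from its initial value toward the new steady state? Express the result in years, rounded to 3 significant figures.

20.5 yr

τ = M₀/F₀ = 567.0/41.83 = 13.55 yr.
The remaining gap fraction is e^(−t/τ); 78% covered ⇒ e^(−t/τ) = 0.220.
t = −τ ln(0.220) = 13.55 × 1.514 = 20.52 yr.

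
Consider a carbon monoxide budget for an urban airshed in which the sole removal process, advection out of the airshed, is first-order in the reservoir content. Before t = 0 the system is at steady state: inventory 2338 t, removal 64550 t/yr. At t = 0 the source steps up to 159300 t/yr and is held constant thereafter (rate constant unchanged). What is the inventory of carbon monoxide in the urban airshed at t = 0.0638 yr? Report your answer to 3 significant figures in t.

τ = M₀/F₀ = 2338/64550 = 0.03622 yr; rate constant k = 1/τ.
New steady state M_∞ = F₁/k = F₁·τ = 159300 × 0.03622 = 5769.8 t.
M(t) = M_∞ + (M₀ − M_∞)·e^(−t/τ); t/τ = 0.0638/0.03622 = 1.761, so e^(−t/τ) = 0.1718.
M(t) = 5769.8 − 3432 × 0.1718 = 5180.3 t.

5180 t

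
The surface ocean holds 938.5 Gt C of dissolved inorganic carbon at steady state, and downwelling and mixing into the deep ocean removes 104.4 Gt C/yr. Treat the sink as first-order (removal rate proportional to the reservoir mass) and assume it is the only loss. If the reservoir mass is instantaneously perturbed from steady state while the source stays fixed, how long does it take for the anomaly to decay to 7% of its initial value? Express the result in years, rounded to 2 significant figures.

24 yr

For a linear reservoir the anomaly decays as exp(−t/τ) with τ = M/F = 938.5/104.4 = 8.989 yr.
exp(−t/τ) = 0.07 ⇒ t = −τ ln(0.07) = 8.989 × 2.659 = 23.91 yr.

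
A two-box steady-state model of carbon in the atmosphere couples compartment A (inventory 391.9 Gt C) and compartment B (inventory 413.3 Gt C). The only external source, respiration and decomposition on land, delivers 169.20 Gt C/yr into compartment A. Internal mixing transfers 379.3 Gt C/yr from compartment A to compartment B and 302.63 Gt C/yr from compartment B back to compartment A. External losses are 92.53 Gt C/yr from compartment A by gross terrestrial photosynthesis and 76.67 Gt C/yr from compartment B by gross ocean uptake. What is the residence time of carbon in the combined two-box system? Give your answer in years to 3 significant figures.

4.76 yr

For the system as a whole, the A↔B exchange is internal and contributes nothing to the throughput; only the external sinks remove mass.
M_total = 391.9 + 413.3 = 805.20 Gt C.
ΣF_external_out = 92.53 + 76.67 = 169.20 Gt C/yr.
τ = M_total / ΣF_ext = 805.20 / 169.20 = 4.759 yr.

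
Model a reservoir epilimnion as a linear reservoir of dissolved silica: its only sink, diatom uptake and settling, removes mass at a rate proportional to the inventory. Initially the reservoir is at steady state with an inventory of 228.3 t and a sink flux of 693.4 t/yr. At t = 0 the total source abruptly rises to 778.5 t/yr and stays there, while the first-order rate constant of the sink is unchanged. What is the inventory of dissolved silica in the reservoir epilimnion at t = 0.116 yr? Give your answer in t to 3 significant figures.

τ = M₀/F₀ = 228.3/693.4 = 0.3292 yr; rate constant k = 1/τ.
New steady state M_∞ = F₁/k = F₁·τ = 778.5 × 0.3292 = 256.32 t.
M(t) = M_∞ + (M₀ − M_∞)·e^(−t/τ); t/τ = 0.116/0.3292 = 0.3523, so e^(−t/τ) = 0.7031.
M(t) = 256.32 − 28.02 × 0.7031 = 236.62 t.

237 t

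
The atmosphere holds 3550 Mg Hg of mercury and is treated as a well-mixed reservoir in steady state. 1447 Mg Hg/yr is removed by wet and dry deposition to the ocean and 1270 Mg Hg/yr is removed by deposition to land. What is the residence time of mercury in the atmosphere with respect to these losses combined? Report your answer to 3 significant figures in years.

Total removal = 1447 + 1270 = 2717.0 Mg Hg/yr.
τ = M / ΣF_out = 3550 / 2717.0 = 1.307 yr.

1.31 yr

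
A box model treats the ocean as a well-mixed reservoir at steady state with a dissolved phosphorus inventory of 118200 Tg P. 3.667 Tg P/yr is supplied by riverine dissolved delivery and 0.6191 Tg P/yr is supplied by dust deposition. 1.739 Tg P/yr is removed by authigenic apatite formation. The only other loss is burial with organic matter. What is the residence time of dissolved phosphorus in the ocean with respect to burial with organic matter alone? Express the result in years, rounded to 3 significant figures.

46400 yr

At steady state ΣF_in = ΣF_out.
ΣF_in = 3.667 + 0.6191 = 4.2861 Tg P/yr.
Burial with organic matter flux = ΣF_in − (1.739) = 4.2861 − 1.739 = 2.547 Tg P/yr.
τ = M / F = 118200 / 2.547 = 46410 yr.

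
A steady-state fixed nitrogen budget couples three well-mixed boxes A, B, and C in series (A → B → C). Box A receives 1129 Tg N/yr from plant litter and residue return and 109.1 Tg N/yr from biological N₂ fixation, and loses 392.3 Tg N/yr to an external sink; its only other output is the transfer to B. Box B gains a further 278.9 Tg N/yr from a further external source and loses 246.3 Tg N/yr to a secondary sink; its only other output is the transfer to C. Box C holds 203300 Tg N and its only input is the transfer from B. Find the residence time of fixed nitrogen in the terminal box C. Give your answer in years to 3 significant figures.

Box A: F(A→B) = (1129 + 109.1) − 392.3 = 845.80 Tg N/yr.
Box B: F(B→C) = (845.80 + 278.9) − 246.3 = 878.40 Tg N/yr.
Box C throughput = its input = 878.40 Tg N/yr; τ = 203300 / 878.40 = 231.4 yr.

231 yr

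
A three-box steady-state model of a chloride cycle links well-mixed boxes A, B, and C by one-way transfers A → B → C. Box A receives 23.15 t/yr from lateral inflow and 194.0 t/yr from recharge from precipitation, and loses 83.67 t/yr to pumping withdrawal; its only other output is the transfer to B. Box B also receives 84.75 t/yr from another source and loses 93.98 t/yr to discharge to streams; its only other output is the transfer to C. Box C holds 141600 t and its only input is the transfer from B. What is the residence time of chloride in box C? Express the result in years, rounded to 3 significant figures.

1140 yr

Box A: F(A→B) = (23.15 + 194.0) − 83.67 = 133.48 t/yr.
Box B: F(B→C) = (133.48 + 84.75) − 93.98 = 124.25 t/yr.
Box C throughput = its input = 124.25 t/yr; τ = 141600 / 124.25 = 1140 yr.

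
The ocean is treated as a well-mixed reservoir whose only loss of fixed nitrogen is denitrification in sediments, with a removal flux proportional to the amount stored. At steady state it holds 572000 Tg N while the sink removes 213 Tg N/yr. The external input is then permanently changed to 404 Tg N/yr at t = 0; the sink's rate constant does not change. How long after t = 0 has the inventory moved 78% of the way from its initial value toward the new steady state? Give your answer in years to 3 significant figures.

τ = M₀/F₀ = 572000/213 = 2685 yr.
The remaining gap fraction is e^(−t/τ); 78% covered ⇒ e^(−t/τ) = 0.220.
t = −τ ln(0.220) = 2685 × 1.514 = 4066 yr.

4070 yr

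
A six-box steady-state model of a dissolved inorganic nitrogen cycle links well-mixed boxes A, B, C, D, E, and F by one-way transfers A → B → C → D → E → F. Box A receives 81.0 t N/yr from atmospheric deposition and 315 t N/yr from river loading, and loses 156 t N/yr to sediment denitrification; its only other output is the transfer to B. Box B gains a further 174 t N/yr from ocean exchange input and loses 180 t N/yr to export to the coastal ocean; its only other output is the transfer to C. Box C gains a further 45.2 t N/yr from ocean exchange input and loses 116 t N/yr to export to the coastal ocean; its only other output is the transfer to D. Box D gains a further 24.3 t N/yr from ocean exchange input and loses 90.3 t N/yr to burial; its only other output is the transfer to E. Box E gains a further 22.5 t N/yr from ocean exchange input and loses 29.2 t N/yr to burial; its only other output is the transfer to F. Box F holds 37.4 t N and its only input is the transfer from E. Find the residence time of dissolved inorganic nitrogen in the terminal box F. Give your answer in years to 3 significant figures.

0.413 yr

Box A: F(A→B) = (81.0 + 315) − 156 = 240.00 t N/yr.
Box B: F(B→C) = (240.00 + 174) − 180 = 234.00 t N/yr.
Box C: F(C→D) = (234.00 + 45.2) − 116 = 163.20 t N/yr.
Box D: F(D→E) = (163.20 + 24.3) − 90.3 = 97.200 t N/yr.
Box E: F(E→F) = (97.200 + 22.5) − 29.2 = 90.500 t N/yr.
Box F throughput = its input = 90.500 t N/yr; τ = 37.4 / 90.500 = 0.4133 yr.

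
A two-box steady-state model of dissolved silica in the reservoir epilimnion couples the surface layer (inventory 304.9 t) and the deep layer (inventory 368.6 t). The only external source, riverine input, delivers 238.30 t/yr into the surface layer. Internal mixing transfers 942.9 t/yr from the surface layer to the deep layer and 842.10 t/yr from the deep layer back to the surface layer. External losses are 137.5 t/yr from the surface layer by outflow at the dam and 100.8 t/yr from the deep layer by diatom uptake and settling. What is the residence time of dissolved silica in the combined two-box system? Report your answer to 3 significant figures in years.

2.83 yr

Residence time in the combined system uses the total inventory and the total *external* removal — internal exchanges between the two boxes cancel.
M_total = 304.9 + 368.6 = 673.50 t.
ΣF_external_out = 137.5 + 100.8 = 238.30 t/yr.
τ = M_total / ΣF_ext = 673.50 / 238.30 = 2.826 yr.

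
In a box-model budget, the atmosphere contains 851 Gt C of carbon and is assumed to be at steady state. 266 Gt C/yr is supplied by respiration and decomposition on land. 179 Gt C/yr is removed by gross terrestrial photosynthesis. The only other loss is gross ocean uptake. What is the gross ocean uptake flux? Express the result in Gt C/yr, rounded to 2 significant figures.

At steady state ΣF_in = ΣF_out.
ΣF_in = 266.00 Gt C/yr.
Gross ocean uptake flux = ΣF_in − (179) = 266.00 − 179.0 = 87.00 Gt C/yr.

87 Gt C/yr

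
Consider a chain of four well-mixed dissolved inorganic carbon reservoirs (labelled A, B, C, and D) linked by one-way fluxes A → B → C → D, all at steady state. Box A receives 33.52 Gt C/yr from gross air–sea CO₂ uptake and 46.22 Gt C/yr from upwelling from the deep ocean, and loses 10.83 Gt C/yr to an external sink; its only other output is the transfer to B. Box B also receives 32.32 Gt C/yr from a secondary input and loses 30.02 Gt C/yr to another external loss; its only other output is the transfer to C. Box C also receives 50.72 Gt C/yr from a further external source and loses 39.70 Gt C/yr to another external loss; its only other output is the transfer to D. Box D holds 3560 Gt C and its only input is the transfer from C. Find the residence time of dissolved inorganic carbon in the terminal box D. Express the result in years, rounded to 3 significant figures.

Box A: F(A→B) = (33.52 + 46.22) − 10.83 = 68.910 Gt C/yr.
Box B: F(B→C) = (68.910 + 32.32) − 30.02 = 71.210 Gt C/yr.
Box C: F(C→D) = (71.210 + 50.72) − 39.70 = 82.230 Gt C/yr.
Box D throughput = its input = 82.230 Gt C/yr; τ = 3560 / 82.230 = 43.29 yr.

43.3 yr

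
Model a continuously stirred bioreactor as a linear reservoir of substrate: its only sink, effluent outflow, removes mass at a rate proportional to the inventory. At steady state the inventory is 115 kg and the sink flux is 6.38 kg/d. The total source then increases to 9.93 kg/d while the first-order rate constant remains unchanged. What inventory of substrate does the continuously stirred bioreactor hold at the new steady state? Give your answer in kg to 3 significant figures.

179 kg

Rate constant k = F/M = 6.38 / 115 = 0.05548 d⁻¹.
At the new steady state, source = k·M_new ⇒ M_new = 9.93 / 0.05548 = 179.0 kg.
(Equivalently M_new = M × F_new/F_old = 115 × 9.93/6.38.)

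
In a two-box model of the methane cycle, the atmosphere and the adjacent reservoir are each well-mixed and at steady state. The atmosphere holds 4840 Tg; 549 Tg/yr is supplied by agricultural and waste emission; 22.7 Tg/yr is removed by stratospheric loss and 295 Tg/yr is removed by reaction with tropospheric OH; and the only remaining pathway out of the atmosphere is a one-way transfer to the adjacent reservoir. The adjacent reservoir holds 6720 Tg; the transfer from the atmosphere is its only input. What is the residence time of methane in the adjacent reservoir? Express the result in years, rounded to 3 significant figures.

Balance the atmosphere: ΣF_in = 549.00 Tg/yr.
Transfer to the adjacent reservoir = ΣF_in − (22.7 + 295) = 231.30 Tg/yr.
At steady state the output of the adjacent reservoir equals its input, 231.30 Tg/yr.
τ = M / F = 6720 / 231.30 = 29.05 yr.

29.1 yr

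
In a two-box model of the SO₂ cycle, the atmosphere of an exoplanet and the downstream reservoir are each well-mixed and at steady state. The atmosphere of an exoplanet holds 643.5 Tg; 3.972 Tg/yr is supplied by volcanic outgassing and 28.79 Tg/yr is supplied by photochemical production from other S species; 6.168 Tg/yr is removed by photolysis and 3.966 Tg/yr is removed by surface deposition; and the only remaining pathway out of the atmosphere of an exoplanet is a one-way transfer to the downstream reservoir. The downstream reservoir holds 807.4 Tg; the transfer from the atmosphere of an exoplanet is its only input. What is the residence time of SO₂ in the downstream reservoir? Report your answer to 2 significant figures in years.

36 yr

Balance the atmosphere of an exoplanet: ΣF_in = 3.972 + 28.79 = 32.762 Tg/yr.
Transfer to the downstream reservoir = ΣF_in − (6.168 + 3.966) = 22.628 Tg/yr.
At steady state the output of the downstream reservoir equals its input, 22.628 Tg/yr.
τ = M / F = 807.4 / 22.628 = 35.68 yr.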